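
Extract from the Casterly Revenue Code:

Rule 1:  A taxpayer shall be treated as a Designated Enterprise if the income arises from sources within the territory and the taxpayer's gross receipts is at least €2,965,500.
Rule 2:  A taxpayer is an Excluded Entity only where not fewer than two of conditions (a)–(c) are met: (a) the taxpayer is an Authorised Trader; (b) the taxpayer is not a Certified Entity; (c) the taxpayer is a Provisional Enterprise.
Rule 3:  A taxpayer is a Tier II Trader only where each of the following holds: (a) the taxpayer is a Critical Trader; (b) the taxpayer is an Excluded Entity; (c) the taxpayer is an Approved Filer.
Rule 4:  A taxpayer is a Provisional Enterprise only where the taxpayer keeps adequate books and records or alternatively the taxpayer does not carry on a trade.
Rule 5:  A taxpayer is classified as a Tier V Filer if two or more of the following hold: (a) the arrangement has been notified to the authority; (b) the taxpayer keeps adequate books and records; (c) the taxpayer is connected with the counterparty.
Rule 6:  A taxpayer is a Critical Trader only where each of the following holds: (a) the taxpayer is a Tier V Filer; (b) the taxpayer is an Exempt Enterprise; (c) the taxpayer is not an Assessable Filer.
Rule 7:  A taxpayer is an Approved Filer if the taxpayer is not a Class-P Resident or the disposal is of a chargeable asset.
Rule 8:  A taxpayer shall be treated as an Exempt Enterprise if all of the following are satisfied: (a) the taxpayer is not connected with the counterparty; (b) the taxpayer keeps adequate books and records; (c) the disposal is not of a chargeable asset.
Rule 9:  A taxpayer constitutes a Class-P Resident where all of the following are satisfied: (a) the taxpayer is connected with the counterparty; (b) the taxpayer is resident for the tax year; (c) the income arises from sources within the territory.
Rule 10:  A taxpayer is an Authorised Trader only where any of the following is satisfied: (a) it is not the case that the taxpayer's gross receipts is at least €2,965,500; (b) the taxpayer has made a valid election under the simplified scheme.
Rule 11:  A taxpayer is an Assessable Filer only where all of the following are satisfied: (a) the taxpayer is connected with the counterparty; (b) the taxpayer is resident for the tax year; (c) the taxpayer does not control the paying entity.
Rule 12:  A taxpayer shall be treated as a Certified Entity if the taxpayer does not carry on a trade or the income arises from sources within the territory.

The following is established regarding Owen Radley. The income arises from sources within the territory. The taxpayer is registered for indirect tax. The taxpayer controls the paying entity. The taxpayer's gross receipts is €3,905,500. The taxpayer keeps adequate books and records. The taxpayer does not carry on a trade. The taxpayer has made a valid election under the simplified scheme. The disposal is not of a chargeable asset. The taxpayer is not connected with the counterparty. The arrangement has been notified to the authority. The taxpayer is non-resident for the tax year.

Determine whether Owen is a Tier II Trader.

rule 5 — Tier V Filer: the arrangement has been notified to the authority? yes; the taxpayer keeps adequate books and records? yes; the taxpayer is connected with the counterparty? no — 2 of 3 hold (need ≥2) → satisfied.
rule 8 — Exempt Enterprise: [the taxpayer is not connected with the counterparty? yes] AND [the taxpayer keeps adequate books and records? yes] AND [the disposal is not of a chargeable asset? yes] → satisfied.
rule 11 — Assessable Filer: [the taxpayer is connected with the counterparty? no] AND [the taxpayer is resident for the tax year? no] AND [the taxpayer does not control the paying entity? no] → not satisfied.
rule 6 — Critical Trader: [Tier V Filer (rule 5)? yes] AND [Exempt Enterprise (rule 8)? yes] AND [not an Assessable Filer (rule 11)? yes] → satisfied.
rule 10 — Authorised Trader: [taxpayer's gross receipts: €3,905,500 ≥ €2,965,500? yes, so negated condition no] OR [the taxpayer has made a valid election under the simplified scheme? yes] → satisfied.
rule 12 — Certified Entity: [the taxpayer does not carry on a trade? yes] OR [the income arises from sources within the territory? yes] → satisfied.
rule 4 — Provisional Enterprise: [the taxpayer keeps adequate books and records? yes] OR [the taxpayer does not carry on a trade? yes] → satisfied.
rule 2 — Excluded Entity: Authorised Trader (rule 10)? yes; not a Certified Entity (rule 12)? no; Provisional Enterprise (rule 4)? yes — 2 of 3 hold (need ≥2) → satisfied.
rule 9 — Class-P Resident: [the taxpayer is connected with the counterparty? no] AND [the taxpayer is resident for the tax year? no] AND [the income arises from sources within the territory? yes] → not satisfied.
rule 7 — Approved Filer: [not a Class-P Resident (rule 9)? yes] OR [the disposal is of a chargeable asset? no] → satisfied.
rule 3 — Tier II Trader: [Critical Trader (rule 6)? yes] AND [Excluded Entity (rule 2)? yes] AND [Approved Filer (rule 7)? yes] → satisfied.

Yes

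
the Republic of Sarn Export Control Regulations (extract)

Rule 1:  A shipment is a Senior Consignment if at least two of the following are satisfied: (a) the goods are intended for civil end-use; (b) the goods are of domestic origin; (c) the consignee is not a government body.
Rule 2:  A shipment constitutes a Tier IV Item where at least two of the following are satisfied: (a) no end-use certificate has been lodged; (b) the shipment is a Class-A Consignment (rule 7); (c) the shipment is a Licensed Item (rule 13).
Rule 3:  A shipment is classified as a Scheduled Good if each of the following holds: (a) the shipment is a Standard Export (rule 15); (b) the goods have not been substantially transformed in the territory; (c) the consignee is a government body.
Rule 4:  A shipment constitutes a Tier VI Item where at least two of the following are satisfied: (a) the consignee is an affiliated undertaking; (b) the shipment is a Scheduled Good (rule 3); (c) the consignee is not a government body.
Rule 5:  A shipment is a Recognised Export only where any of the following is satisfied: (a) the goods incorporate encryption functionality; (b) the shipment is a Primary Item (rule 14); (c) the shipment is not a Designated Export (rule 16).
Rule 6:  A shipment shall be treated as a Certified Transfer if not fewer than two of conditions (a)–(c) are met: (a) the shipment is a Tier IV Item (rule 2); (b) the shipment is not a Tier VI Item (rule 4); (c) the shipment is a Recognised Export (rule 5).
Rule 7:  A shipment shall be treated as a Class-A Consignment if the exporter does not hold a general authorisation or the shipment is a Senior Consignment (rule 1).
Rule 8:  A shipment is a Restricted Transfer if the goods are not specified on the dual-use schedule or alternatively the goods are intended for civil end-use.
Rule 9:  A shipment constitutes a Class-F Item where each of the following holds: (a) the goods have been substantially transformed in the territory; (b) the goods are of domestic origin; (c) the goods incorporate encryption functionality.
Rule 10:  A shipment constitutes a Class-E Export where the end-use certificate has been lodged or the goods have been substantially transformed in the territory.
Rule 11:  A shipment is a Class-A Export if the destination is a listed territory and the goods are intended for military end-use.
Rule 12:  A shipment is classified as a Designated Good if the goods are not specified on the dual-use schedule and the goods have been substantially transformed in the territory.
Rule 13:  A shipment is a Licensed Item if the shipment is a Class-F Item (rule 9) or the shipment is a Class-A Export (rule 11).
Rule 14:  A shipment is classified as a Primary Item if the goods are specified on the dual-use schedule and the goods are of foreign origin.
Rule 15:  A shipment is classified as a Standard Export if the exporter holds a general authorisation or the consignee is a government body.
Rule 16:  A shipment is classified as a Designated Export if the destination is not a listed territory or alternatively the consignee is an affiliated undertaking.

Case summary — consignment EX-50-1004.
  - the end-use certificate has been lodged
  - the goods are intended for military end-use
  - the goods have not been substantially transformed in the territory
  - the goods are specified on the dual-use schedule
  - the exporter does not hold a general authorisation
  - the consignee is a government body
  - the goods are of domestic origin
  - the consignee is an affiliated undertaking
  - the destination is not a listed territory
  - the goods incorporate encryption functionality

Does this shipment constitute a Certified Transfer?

rule 1 — Senior Consignment: the goods are intended for civil end-use? no; the goods are of domestic origin? yes; the consignee is not a government body? no — 1 of 3 hold (need ≥2) → not satisfied.
rule 7 — Class-A Consignment: [the exporter does not hold a general authorisation? yes] OR [Senior Consignment (rule 1)? no] → satisfied.
rule 9 — Class-F Item: [the goods have been substantially transformed in the territory? no] AND [the goods are of domestic origin? yes] AND [the goods incorporate encryption functionality? yes] → not satisfied.
rule 11 — Class-A Export: [the destination is a listed territory? no] AND [the goods are intended for military end-use? yes] → not satisfied.
rule 13 — Licensed Item: [Class-F Item (rule 9)? no] OR [Class-A Export (rule 11)? no] → not satisfied.
rule 2 — Tier IV Item: no end-use certificate has been lodged? no; Class-A Consignment (rule 7)? yes; Licensed Item (rule 13)? no — 1 of 3 hold (need ≥2) → not satisfied.
rule 15 — Standard Export: [the exporter holds a general authorisation? no] OR [the consignee is a government body? yes] → satisfied.
rule 3 — Scheduled Good: [Standard Export (rule 15)? yes] AND [the goods have not been substantially transformed in the territory? yes] AND [the consignee is a government body? yes] → satisfied.
rule 4 — Tier VI Item: the consignee is an affiliated undertaking? yes; Scheduled Good (rule 3)? yes; the consignee is not a government body? no — 2 of 3 hold (need ≥2) → satisfied.
rule 14 — Primary Item: [the goods are specified on the dual-use schedule? yes] AND [the goods are of foreign origin? no] → not satisfied.
rule 16 — Designated Export: [the destination is not a listed territory? yes] OR [the consignee is an affiliated undertaking? yes] → satisfied.
rule 5 — Recognised Export: [the goods incorporate encryption functionality? yes] OR [Primary Item (rule 14)? no] OR [not a Designated Export (rule 16)? no] → satisfied.
rule 6 — Certified Transfer: Tier IV Item (rule 2)? no; not a Tier VI Item (rule 4)? no; Recognised Export (rule 5)? yes — 1 of 3 hold (need ≥2) → not satisfied.

No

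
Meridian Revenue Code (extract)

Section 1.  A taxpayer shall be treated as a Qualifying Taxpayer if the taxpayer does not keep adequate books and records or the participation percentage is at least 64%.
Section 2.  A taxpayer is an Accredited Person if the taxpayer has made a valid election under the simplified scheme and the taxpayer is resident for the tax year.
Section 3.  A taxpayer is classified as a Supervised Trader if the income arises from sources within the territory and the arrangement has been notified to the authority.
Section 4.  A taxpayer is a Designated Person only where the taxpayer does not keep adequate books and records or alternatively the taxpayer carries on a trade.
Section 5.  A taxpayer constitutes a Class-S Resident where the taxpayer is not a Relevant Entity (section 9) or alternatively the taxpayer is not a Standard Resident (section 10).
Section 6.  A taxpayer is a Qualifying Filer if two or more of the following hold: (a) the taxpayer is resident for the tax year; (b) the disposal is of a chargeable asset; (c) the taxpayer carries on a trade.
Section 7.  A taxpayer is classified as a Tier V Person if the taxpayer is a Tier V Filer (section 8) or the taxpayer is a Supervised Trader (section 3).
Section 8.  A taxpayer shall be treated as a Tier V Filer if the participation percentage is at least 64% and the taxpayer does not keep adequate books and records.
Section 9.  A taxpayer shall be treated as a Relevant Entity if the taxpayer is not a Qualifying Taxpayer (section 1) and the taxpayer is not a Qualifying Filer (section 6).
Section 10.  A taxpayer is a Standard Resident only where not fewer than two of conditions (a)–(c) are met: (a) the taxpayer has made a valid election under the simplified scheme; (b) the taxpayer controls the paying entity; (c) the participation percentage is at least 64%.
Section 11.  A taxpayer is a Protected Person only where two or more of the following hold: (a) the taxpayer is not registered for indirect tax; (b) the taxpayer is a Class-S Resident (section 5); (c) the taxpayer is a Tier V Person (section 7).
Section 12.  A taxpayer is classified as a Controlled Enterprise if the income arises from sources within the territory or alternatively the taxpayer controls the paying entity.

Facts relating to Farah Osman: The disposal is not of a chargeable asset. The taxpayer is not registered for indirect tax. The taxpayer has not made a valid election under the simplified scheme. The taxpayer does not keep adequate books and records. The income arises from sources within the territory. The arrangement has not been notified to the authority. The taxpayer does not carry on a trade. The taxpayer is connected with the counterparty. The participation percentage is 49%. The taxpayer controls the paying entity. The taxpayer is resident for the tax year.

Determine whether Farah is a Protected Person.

section 1 — Qualifying Taxpayer: [the taxpayer does not keep adequate books and records? yes] OR [participation percentage: 49% ≥ 64%? no] → satisfied.
section 6 — Qualifying Filer: the taxpayer is resident for the tax year? yes; the disposal is of a chargeable asset? no; the taxpayer carries on a trade? no — 1 of 3 hold (need ≥2) → not satisfied.
section 9 — Relevant Entity: [not a Qualifying Taxpayer (section 1)? no] AND [not a Qualifying Filer (section 6)? yes] → not satisfied.
section 10 — Standard Resident: the taxpayer has made a valid election under the simplified scheme? no; the taxpayer controls the paying entity? yes; participation percentage: 49% ≥ 64%? no — 1 of 3 hold (need ≥2) → not satisfied.
section 5 — Class-S Resident: [not a Relevant Entity (section 9)? yes] OR [not a Standard Resident (section 10)? yes] → satisfied.
section 8 — Tier V Filer: [participation percentage: 49% ≥ 64%? no] AND [the taxpayer does not keep adequate books and records? yes] → not satisfied.
section 3 — Supervised Trader: [the income arises from sources within the territory? yes] AND [the arrangement has been notified to the authority? no] → not satisfied.
section 7 — Tier V Person: [Tier V Filer (section 8)? no] OR [Supervised Trader (section 3)? no] → not satisfied.
section 11 — Protected Person: the taxpayer is not registered for indirect tax? yes; Class-S Resident (section 5)? yes; Tier V Person (section 7)? no — 2 of 3 hold (need ≥2) → satisfied.

Yes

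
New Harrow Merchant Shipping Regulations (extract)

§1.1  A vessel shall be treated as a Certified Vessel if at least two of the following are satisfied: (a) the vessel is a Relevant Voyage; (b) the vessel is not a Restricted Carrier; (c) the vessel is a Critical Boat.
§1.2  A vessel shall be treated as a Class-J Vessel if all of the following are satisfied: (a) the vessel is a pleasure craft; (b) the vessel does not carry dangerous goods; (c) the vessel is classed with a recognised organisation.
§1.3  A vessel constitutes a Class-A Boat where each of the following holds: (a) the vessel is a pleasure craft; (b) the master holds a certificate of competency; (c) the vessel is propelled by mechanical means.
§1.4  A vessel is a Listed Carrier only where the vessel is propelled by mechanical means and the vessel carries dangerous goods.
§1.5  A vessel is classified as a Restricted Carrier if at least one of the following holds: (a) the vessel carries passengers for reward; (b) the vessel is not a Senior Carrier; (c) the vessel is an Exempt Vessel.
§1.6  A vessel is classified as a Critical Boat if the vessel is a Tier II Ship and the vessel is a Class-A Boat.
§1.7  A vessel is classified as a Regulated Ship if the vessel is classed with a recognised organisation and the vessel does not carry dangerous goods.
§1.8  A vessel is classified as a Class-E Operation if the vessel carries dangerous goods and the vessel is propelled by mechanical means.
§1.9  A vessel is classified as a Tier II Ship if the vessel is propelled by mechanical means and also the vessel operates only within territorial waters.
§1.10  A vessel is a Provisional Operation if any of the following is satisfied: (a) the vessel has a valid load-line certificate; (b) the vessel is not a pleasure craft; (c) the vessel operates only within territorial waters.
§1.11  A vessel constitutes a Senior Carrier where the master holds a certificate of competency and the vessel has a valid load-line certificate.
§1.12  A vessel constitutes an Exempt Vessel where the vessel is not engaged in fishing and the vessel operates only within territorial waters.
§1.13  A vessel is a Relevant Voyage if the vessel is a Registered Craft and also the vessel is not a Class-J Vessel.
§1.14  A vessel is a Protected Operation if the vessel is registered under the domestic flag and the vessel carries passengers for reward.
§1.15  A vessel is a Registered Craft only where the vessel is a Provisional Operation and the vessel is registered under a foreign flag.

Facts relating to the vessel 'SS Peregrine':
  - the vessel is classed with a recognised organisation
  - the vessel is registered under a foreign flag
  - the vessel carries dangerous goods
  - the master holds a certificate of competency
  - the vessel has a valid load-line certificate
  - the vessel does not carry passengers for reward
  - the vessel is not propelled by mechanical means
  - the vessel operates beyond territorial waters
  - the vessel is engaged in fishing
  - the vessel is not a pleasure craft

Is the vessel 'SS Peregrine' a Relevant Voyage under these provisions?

Under §1.10: the vessel has a valid load-line certificate? yes; or the vessel is not a pleasure craft? yes; or the vessel operates only within territorial waters? no. So the vessel is a Provisional Operation.
Under §1.15: Provisional Operation (§1.10)? yes; and the vessel is registered under a foreign flag? yes. So the vessel is a Registered Craft.
Under §1.2: the vessel is a pleasure craft? no; and the vessel does not carry dangerous goods? no; and the vessel is classed with a recognised organisation? yes. So the vessel is not a Class-J Vessel.
Under §1.13: Registered Craft (§1.15)? yes; and not a Class-J Vessel (§1.2)? yes. So the vessel is a Relevant Voyage.

Yes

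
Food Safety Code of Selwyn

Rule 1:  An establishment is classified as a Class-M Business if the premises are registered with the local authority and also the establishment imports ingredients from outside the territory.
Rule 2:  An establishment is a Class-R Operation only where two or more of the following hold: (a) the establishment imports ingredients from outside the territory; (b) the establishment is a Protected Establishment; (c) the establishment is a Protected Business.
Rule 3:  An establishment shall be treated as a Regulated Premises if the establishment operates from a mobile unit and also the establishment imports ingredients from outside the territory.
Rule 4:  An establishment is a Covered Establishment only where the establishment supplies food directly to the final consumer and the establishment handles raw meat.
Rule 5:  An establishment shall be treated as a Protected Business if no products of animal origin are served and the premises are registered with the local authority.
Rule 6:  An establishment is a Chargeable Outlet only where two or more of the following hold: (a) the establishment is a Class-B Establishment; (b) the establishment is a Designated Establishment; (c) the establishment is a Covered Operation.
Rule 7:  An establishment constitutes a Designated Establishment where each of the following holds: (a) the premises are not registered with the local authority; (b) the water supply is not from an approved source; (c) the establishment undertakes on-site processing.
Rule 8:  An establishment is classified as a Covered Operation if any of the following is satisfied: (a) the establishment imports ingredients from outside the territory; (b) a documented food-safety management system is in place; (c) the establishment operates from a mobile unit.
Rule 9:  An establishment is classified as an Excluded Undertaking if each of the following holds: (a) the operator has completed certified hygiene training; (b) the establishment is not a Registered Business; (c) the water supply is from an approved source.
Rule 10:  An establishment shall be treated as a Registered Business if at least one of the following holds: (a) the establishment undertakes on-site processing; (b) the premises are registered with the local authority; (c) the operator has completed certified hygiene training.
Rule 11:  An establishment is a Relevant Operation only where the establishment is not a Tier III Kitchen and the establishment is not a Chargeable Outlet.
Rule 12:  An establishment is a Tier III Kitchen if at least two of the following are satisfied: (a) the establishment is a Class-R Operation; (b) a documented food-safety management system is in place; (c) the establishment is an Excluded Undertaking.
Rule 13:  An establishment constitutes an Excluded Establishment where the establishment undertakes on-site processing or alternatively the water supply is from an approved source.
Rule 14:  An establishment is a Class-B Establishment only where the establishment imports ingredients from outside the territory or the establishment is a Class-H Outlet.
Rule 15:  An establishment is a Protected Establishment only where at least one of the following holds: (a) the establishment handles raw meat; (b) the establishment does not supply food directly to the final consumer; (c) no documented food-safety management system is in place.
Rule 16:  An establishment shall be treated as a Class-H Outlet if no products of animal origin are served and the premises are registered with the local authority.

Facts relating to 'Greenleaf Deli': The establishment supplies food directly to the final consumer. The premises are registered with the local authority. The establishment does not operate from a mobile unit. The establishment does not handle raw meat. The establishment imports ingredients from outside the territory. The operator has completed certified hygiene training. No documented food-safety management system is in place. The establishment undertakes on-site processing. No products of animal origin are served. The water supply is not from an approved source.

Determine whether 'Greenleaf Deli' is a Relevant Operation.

rule 15 — Protected Establishment: [the establishment handles raw meat? no] OR [the establishment does not supply food directly to the final consumer? no] OR [no documented food-safety management system is in place? yes] → satisfied.
rule 5 — Protected Business: [no products of animal origin are served? yes] AND [the premises are registered with the local authority? yes] → satisfied.
rule 2 — Class-R Operation: the establishment imports ingredients from outside the territory? yes; Protected Establishment (rule 15)? yes; Protected Business (rule 5)? yes — 3 of 3 hold (need ≥2) → satisfied.
rule 10 — Registered Business: [the establishment undertakes on-site processing? yes] OR [the premises are registered with the local authority? yes] OR [the operator has completed certified hygiene training? yes] → satisfied.
rule 9 — Excluded Undertaking: [the operator has completed certified hygiene training? yes] AND [not a Registered Business (rule 10)? no] AND [the water supply is from an approved source? no] → not satisfied.
rule 12 — Tier III Kitchen: Class-R Operation (rule 2)? yes; a documented food-safety management system is in place? no; Excluded Undertaking (rule 9)? no — 1 of 3 hold (need ≥2) → not satisfied.
rule 16 — Class-H Outlet: [no products of animal origin are served? yes] AND [the premises are registered with the local authority? yes] → satisfied.
rule 14 — Class-B Establishment: [the establishment imports ingredients from outside the territory? yes] OR [Class-H Outlet (rule 16)? yes] → satisfied.
rule 7 — Designated Establishment: [the premises are not registered with the local authority? no] AND [the water supply is not from an approved source? yes] AND [the establishment undertakes on-site processing? yes] → not satisfied.
rule 8 — Covered Operation: [the establishment imports ingredients from outside the territory? yes] OR [a documented food-safety management system is in place? no] OR [the establishment operates from a mobile unit? no] → satisfied.
rule 6 — Chargeable Outlet: Class-B Establishment (rule 14)? yes; Designated Establishment (rule 7)? no; Covered Operation (rule 8)? yes — 2 of 3 hold (need ≥2) → satisfied.
rule 11 — Relevant Operation: [not a Tier III Kitchen (rule 12)? yes] AND [not a Chargeable Outlet (rule 6)? no] → not satisfied.

No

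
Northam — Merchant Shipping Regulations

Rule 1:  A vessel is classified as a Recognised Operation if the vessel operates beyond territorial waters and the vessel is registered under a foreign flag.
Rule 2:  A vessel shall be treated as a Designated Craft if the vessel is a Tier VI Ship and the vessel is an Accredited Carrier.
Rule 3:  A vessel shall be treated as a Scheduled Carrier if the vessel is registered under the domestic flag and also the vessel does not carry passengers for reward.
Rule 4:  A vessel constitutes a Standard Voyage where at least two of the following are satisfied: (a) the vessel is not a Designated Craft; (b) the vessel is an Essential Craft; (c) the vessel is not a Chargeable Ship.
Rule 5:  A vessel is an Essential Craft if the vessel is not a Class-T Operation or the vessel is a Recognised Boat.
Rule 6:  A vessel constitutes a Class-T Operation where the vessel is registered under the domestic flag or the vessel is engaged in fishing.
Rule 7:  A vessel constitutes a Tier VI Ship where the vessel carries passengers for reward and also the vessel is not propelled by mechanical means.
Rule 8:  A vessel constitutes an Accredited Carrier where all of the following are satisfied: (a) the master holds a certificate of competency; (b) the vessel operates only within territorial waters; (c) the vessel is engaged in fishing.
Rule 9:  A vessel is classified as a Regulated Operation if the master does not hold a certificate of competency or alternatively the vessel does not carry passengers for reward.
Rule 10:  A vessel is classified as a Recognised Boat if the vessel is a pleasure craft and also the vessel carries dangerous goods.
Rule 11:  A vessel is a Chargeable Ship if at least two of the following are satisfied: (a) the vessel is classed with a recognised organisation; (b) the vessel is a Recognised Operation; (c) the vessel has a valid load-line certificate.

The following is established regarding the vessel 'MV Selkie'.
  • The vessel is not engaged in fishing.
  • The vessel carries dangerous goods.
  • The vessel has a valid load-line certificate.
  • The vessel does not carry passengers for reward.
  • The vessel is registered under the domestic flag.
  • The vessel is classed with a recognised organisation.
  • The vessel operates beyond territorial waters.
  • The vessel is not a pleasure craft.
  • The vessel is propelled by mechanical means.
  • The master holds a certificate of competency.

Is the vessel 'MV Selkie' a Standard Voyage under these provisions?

No

Under rule 7: the vessel carries passengers for reward? no; and the vessel is not propelled by mechanical means? no. So the vessel is not a Tier VI Ship.
Under rule 8: the master holds a certificate of competency? yes; and the vessel operates only within territorial waters? no; and the vessel is engaged in fishing? no. So the vessel is not an Accredited Carrier.
Under rule 2: Tier VI Ship (rule 7)? no; and Accredited Carrier (rule 8)? no. So the vessel is not a Designated Craft.
Under rule 6: the vessel is registered under the domestic flag? yes; or the vessel is engaged in fishing? no. So the vessel is a Class-T Operation.
Under rule 10: the vessel is a pleasure craft? no; and the vessel carries dangerous goods? yes. So the vessel is not a Recognised Boat.
Under rule 5: not a Class-T Operation (rule 6)? no; or Recognised Boat (rule 10)? no. So the vessel is not an Essential Craft.
Under rule 1: the vessel operates beyond territorial waters? yes; and the vessel is registered under a foreign flag? no. So the vessel is not a Recognised Operation.
Under rule 11: the vessel is classed with a recognised organisation? yes; Recognised Operation (rule 1)? no; the vessel has a valid load-line certificate? yes — 2 of 3 hold (need ≥2) → satisfied.
Under rule 4: not a Designated Craft (rule 2)? yes; Essential Craft (rule 5)? no; not a Chargeable Ship (rule 11)? no — 1 of 3 hold (need ≥2) → not satisfied.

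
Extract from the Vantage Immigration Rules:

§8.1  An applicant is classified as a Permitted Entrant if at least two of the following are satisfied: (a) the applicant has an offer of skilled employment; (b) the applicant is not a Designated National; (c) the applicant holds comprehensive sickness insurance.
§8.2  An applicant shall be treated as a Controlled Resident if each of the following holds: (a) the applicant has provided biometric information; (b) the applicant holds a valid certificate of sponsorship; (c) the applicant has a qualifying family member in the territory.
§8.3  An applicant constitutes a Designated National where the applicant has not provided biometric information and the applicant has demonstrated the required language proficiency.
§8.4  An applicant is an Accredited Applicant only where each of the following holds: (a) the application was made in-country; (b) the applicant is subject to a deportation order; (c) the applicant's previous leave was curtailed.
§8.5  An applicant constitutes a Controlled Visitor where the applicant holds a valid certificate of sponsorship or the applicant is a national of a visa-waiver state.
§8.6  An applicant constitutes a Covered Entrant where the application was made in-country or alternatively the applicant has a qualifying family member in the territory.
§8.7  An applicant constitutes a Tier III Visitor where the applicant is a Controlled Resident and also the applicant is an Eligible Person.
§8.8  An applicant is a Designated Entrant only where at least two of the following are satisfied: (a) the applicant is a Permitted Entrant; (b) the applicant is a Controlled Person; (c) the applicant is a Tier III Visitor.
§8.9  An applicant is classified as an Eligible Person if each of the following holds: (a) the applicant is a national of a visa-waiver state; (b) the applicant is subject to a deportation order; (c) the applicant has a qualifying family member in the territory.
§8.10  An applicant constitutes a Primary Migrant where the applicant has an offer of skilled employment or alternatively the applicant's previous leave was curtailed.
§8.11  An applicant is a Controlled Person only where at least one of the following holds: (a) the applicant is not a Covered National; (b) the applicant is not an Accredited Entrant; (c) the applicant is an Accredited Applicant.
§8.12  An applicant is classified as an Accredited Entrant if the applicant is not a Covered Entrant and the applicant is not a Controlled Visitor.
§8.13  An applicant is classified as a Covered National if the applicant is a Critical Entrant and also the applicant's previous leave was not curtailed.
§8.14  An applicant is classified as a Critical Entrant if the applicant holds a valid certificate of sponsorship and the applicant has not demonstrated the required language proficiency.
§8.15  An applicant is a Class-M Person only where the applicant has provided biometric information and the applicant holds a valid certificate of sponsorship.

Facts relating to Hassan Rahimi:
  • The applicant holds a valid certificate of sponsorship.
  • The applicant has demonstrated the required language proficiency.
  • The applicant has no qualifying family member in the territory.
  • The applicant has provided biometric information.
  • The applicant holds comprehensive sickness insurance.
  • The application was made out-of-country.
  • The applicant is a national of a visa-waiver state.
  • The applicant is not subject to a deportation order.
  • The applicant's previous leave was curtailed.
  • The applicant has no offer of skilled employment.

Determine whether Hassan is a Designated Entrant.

Yes

§8.3 — Designated National: [the applicant has not provided biometric information? no] AND [the applicant has demonstrated the required language proficiency? yes] → not satisfied.
§8.1 — Permitted Entrant: the applicant has an offer of skilled employment? no; not a Designated National (§8.3)? yes; the applicant holds comprehensive sickness insurance? yes — 2 of 3 hold (need ≥2) → satisfied.
§8.14 — Critical Entrant: [the applicant holds a valid certificate of sponsorship? yes] AND [the applicant has not demonstrated the required language proficiency? no] → not satisfied.
§8.13 — Covered National: [Critical Entrant (§8.14)? no] AND [the applicant's previous leave was not curtailed? no] → not satisfied.
§8.6 — Covered Entrant: [the application was made in-country? no] OR [the applicant has a qualifying family member in the territory? no] → not satisfied.
§8.5 — Controlled Visitor: [the applicant holds a valid certificate of sponsorship? yes] OR [the applicant is a national of a visa-waiver state? yes] → satisfied.
§8.12 — Accredited Entrant: [not a Covered Entrant (§8.6)? yes] AND [not a Controlled Visitor (§8.5)? no] → not satisfied.
§8.4 — Accredited Applicant: [the application was made in-country? no] AND [the applicant is subject to a deportation order? no] AND [the applicant's previous leave was curtailed? yes] → not satisfied.
§8.11 — Controlled Person: [not a Covered National (§8.13)? yes] OR [not an Accredited Entrant (§8.12)? yes] OR [Accredited Applicant (§8.4)? no] → satisfied.
§8.2 — Controlled Resident: [the applicant has provided biometric information? yes] AND [the applicant holds a valid certificate of sponsorship? yes] AND [the applicant has a qualifying family member in the territory? no] → not satisfied.
§8.9 — Eligible Person: [the applicant is a national of a visa-waiver state? yes] AND [the applicant is subject to a deportation order? no] AND [the applicant has a qualifying family member in the territory? no] → not satisfied.
§8.7 — Tier III Visitor: [Controlled Resident (§8.2)? no] AND [Eligible Person (§8.9)? no] → not satisfied.
§8.8 — Designated Entrant: Permitted Entrant (§8.1)? yes; Controlled Person (§8.11)? yes; Tier III Visitor (§8.7)? no — 2 of 3 hold (need ≥2) → satisfied.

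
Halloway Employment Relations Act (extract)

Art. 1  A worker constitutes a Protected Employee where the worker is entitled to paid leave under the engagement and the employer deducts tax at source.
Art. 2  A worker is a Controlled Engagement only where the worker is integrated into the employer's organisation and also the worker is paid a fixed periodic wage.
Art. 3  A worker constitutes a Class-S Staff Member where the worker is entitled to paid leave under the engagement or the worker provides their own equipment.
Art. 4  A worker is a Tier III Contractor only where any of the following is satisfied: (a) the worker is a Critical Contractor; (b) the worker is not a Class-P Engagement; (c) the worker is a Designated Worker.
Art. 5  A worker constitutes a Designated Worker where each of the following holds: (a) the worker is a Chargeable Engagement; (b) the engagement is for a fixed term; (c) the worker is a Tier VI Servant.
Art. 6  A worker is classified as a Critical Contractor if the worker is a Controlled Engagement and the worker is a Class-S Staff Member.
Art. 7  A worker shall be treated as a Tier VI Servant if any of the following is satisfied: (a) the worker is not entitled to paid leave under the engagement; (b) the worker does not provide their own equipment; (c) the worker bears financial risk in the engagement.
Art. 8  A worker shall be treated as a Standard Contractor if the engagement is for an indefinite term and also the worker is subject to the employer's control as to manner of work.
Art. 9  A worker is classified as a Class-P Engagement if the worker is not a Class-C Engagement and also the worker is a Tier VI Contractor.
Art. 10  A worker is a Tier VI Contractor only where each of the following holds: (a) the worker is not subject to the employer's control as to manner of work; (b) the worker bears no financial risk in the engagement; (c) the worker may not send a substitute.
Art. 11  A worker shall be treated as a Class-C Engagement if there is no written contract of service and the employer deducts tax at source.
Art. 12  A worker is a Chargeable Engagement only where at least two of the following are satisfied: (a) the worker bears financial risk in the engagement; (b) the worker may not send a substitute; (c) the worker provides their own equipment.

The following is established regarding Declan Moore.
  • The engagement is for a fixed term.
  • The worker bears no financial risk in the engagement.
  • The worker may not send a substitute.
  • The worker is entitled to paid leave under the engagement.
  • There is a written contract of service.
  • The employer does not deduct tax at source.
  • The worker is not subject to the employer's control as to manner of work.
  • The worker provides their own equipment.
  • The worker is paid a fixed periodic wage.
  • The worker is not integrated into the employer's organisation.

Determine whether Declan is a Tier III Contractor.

No

article 2 — Controlled Engagement: [the worker is integrated into the employer's organisation? no] AND [the worker is paid a fixed periodic wage? yes] → not satisfied.
article 3 — Class-S Staff Member: [the worker is entitled to paid leave under the engagement? yes] OR [the worker provides their own equipment? yes] → satisfied.
article 6 — Critical Contractor: [Controlled Engagement (article 2)? no] AND [Class-S Staff Member (article 3)? yes] → not satisfied.
article 11 — Class-C Engagement: [there is no written contract of service? no] AND [the employer deducts tax at source? no] → not satisfied.
article 10 — Tier VI Contractor: [the worker is not subject to the employer's control as to manner of work? yes] AND [the worker bears no financial risk in the engagement? yes] AND [the worker may not send a substitute? yes] → satisfied.
article 9 — Class-P Engagement: [not a Class-C Engagement (article 11)? yes] AND [Tier VI Contractor (article 10)? yes] → satisfied.
article 12 — Chargeable Engagement: the worker bears financial risk in the engagement? no; the worker may not send a substitute? yes; the worker provides their own equipment? yes — 2 of 3 hold (need ≥2) → satisfied.
article 7 — Tier VI Servant: [the worker is not entitled to paid leave under the engagement? no] OR [the worker does not provide their own equipment? no] OR [the worker bears financial risk in the engagement? no] → not satisfied.
article 5 — Designated Worker: [Chargeable Engagement (article 12)? yes] AND [the engagement is for a fixed term? yes] AND [Tier VI Servant (article 7)? no] → not satisfied.
article 4 — Tier III Contractor: [Critical Contractor (article 6)? no] OR [not a Class-P Engagement (article 9)? no] OR [Designated Worker (article 5)? no] → not satisfied.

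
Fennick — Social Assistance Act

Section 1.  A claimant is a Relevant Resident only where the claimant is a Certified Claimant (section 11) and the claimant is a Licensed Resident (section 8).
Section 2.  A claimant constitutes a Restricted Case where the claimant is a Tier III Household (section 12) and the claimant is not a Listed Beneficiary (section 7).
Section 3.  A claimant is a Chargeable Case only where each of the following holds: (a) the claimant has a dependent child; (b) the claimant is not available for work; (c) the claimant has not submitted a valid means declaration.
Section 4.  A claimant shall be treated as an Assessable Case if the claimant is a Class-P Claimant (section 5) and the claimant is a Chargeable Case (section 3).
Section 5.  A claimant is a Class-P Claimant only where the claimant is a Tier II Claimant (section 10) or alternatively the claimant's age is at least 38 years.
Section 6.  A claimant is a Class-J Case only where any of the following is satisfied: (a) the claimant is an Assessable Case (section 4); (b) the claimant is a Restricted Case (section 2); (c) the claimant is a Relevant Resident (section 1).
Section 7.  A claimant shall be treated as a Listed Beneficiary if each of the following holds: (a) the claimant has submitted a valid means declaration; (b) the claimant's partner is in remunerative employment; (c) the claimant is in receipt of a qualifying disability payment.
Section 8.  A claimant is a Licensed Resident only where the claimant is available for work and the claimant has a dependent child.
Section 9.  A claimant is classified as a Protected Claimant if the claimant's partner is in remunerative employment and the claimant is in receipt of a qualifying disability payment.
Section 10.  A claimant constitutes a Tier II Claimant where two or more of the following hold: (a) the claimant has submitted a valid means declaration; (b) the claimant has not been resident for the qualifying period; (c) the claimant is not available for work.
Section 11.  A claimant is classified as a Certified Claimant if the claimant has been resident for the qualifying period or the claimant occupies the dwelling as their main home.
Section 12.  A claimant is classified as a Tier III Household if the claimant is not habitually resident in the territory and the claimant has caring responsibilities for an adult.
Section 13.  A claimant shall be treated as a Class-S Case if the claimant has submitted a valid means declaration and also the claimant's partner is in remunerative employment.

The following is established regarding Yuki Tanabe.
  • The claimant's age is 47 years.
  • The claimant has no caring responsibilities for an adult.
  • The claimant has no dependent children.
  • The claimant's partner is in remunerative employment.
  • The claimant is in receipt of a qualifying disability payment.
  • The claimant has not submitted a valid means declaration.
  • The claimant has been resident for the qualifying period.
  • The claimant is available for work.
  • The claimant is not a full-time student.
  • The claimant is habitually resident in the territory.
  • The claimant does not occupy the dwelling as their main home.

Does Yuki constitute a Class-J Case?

section 10 — Tier II Claimant: the claimant has submitted a valid means declaration? no; the claimant has not been resident for the qualifying period? no; the claimant is not available for work? no — 0 of 3 hold (need ≥2) → not satisfied.
section 5 — Class-P Claimant: [Tier II Claimant (section 10)? no] OR [claimant's age: 47 years ≥ 38 years? yes] → satisfied.
section 3 — Chargeable Case: [the claimant has a dependent child? no] AND [the claimant is not available for work? no] AND [the claimant has not submitted a valid means declaration? yes] → not satisfied.
section 4 — Assessable Case: [Class-P Claimant (section 5)? yes] AND [Chargeable Case (section 3)? no] → not satisfied.
section 12 — Tier III Household: [the claimant is not habitually resident in the territory? no] AND [the claimant has caring responsibilities for an adult? no] → not satisfied.
section 7 — Listed Beneficiary: [the claimant has submitted a valid means declaration? no] AND [the claimant's partner is in remunerative employment? yes] AND [the claimant is in receipt of a qualifying disability payment? yes] → not satisfied.
section 2 — Restricted Case: [Tier III Household (section 12)? no] AND [not a Listed Beneficiary (section 7)? yes] → not satisfied.
section 11 — Certified Claimant: [the claimant has been resident for the qualifying period? yes] OR [the claimant occupies the dwelling as their main home? no] → satisfied.
section 8 — Licensed Resident: [the claimant is available for work? yes] AND [the claimant has a dependent child? no] → not satisfied.
section 1 — Relevant Resident: [Certified Claimant (section 11)? yes] AND [Licensed Resident (section 8)? no] → not satisfied.
section 6 — Class-J Case: [Assessable Case (section 4)? no] OR [Restricted Case (section 2)? no] OR [Relevant Resident (section 1)? no] → not satisfied.

No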